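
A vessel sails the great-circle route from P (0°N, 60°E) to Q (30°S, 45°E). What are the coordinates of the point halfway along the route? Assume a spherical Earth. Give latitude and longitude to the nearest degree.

The haversine formula gives a central angle δ ≈ 0.580 rad (33.2°) between the endpoints.
Interpolate at f = 1/2 with slerp weights a = sin((1−f)δ)/sin δ ≈ 0.522, b = sin(fδ)/sin δ ≈ 0.522.
p = a·p₁ + b·p₂ ≈ (0.580, 0.771, -0.261); φ = arcsin(p_z) ≈ -15.12°, λ = atan2(p_y, p_x) ≈ 53.04°.

≈ (15°S, 53°E)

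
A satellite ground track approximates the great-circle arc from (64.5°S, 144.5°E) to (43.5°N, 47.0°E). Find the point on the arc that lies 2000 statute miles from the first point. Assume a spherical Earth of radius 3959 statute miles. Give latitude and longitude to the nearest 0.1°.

≈ (47.0°S, 101.6°E)

Convert each endpoint to a unit vector on the sphere (x = cos φ cos λ, y = cos φ sin λ, z = sin φ).
The central angle between the endpoints is δ = arccos(p₁·p₂) ≈ 2.294 rad (131.5°). The total great-circle distance is δ·R ≈ 2.294 × 3959 ≈ 9083 mi, so the target fraction is f = 2000/9083 ≈ 0.220.
Interpolate at f ≈ 0.220 with slerp weights a = sin((1−f)δ)/sin δ ≈ 1.303, b = sin(fδ)/sin δ ≈ 0.646.
p = a·p₁ + b·p₂ ≈ (-0.137, 0.668, -0.731); φ = arcsin(p_z) ≈ -46.99°, λ = atan2(p_y, p_x) ≈ 101.59°.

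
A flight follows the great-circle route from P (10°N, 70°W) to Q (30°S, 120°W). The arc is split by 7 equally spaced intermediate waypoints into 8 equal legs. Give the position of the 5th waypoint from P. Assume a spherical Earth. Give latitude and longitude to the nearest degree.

≈ (16°S, 99°W)

Convert each endpoint to a unit vector on the sphere (x = cos φ cos λ, y = cos φ sin λ, z = sin φ).
The central angle between the endpoints is δ = arccos(p₁·p₂) ≈ 1.091 rad (62.5°).
Interpolate at f = 5/8 with slerp weights a = sin((1−f)δ)/sin δ ≈ 0.448, b = sin(fδ)/sin δ ≈ 0.711.
p = a·p₁ + b·p₂ ≈ (-0.157, -0.948, -0.277); φ = arcsin(p_z) ≈ -16.10°, λ = atan2(p_y, p_x) ≈ -99.38°.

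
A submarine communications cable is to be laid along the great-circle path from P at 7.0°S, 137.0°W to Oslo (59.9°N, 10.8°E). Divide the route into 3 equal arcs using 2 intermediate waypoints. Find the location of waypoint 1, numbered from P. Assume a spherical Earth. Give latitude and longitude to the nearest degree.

≈ 31°N, 123°W

Write both endpoints as unit vectors p₁, p₂ with components (cos φ cos λ, cos φ sin λ, sin φ).
The central angle between the endpoints is δ = arccos(p₁·p₂) ≈ 2.125 rad (121.8°).
Interpolate at f = 1/3 with slerp weights a = sin((1−f)δ)/sin δ ≈ 1.162, b = sin(fδ)/sin δ ≈ 0.765.
p = a·p₁ + b·p₂ ≈ (-0.467, -0.715, 0.521); φ = arcsin(p_z) ≈ 31.37°, λ = atan2(p_y, p_x) ≈ -123.14°.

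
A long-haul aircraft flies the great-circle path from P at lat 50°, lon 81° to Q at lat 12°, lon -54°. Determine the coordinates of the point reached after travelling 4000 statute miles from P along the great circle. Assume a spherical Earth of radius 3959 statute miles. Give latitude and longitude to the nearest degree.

From cos δ = sin φ₁ sin φ₂ + cos φ₁ cos φ₂ cos Δλ, the central angle is δ ≈ 1.860 rad (106.6°). The total great-circle distance is δ·R ≈ 1.860 × 3959 ≈ 7364 mi, so the target fraction is f = 4000/7364 ≈ 0.543.
Interpolate at f ≈ 0.543 with slerp weights a = sin((1−f)δ)/sin δ ≈ 0.784, b = sin(fδ)/sin δ ≈ 0.884.
p = a·p₁ + b·p₂ ≈ (0.587, -0.202, 0.784); φ = arcsin(p_z) ≈ 51.64°, λ = atan2(p_y, p_x) ≈ -18.97°.

≈ lat 52°, lon -19°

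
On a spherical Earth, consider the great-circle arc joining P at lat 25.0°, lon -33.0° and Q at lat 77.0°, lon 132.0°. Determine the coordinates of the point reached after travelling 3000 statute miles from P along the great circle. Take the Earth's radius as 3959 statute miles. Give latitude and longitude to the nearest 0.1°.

From cos δ = sin φ₁ sin φ₂ + cos φ₁ cos φ₂ cos Δλ, the central angle is δ ≈ 1.354 rad (77.6°). The total great-circle distance is δ·R ≈ 1.354 × 3959 ≈ 5361 mi, so the target fraction is f = 3000/5361 ≈ 0.560.
Interpolate at f ≈ 0.560 with slerp weights a = sin((1−f)δ)/sin δ ≈ 0.575, b = sin(fδ)/sin δ ≈ 0.704.
p = a·p₁ + b·p₂ ≈ (0.331, -0.166, 0.929); φ = arcsin(p_z) ≈ 68.24°, λ = atan2(p_y, p_x) ≈ -26.65°.

≈ lat 68.2°, lon -26.7°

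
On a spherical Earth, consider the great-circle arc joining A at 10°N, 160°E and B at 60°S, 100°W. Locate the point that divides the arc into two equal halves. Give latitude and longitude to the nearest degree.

Convert each endpoint to a unit vector on the sphere (x = cos φ cos λ, y = cos φ sin λ, z = sin φ).
The central angle between the endpoints is δ = arccos(p₁·p₂) ≈ 1.809 rad (103.6°).
Interpolate at f = 1/2 with slerp weights a = sin((1−f)δ)/sin δ ≈ 0.809, b = sin(fδ)/sin δ ≈ 0.809.
p = a·p₁ + b·p₂ ≈ (-0.819, -0.126, -0.560); φ = arcsin(p_z) ≈ -34.06°, λ = atan2(p_y, p_x) ≈ -171.26°.

≈ 34°S, 171°W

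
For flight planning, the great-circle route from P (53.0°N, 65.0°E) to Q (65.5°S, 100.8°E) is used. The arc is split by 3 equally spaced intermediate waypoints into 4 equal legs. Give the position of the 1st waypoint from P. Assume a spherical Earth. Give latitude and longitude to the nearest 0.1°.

From cos δ = sin φ₁ sin φ₂ + cos φ₁ cos φ₂ cos Δλ, the central angle is δ ≈ 2.123 rad (121.6°).
Interpolate at f = 1/4 with slerp weights a = sin((1−f)δ)/sin δ ≈ 1.174, b = sin(fδ)/sin δ ≈ 0.594.
p = a·p₁ + b·p₂ ≈ (0.252, 0.882, 0.397); φ = arcsin(p_z) ≈ 23.38°, λ = atan2(p_y, p_x) ≈ 74.04°.

≈ (23.4°N, 74.0°E)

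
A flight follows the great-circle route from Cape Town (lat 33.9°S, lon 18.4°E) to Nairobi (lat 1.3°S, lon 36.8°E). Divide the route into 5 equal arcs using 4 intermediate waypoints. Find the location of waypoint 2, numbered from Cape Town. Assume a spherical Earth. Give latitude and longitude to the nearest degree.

≈ lat 21°S, lon 27°E

Convert each endpoint to a unit vector on the sphere (x = cos φ cos λ, y = cos φ sin λ, z = sin φ).
The central angle between the endpoints is δ = arccos(p₁·p₂) ≈ 0.643 rad (36.9°).
Interpolate at f = 2/5 with slerp weights a = sin((1−f)δ)/sin δ ≈ 0.628, b = sin(fδ)/sin δ ≈ 0.424.
p = a·p₁ + b·p₂ ≈ (0.834, 0.419, -0.360); φ = arcsin(p_z) ≈ -21.08°, λ = atan2(p_y, p_x) ≈ 26.65°.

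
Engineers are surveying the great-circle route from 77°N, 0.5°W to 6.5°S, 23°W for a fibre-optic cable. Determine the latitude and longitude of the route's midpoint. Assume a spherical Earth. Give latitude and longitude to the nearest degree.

≈ 36°N, 19°W

Write both endpoints as unit vectors p₁, p₂ with components (cos φ cos λ, cos φ sin λ, sin φ).
The central angle between the endpoints is δ = arccos(p₁·p₂) ≈ 1.474 rad (84.5°).
Interpolate at f = 1/2 with slerp weights a = sin((1−f)δ)/sin δ ≈ 0.675, b = sin(fδ)/sin δ ≈ 0.675.
p = a·p₁ + b·p₂ ≈ (0.770, -0.264, 0.582); φ = arcsin(p_z) ≈ 35.56°, λ = atan2(p_y, p_x) ≈ -18.90°.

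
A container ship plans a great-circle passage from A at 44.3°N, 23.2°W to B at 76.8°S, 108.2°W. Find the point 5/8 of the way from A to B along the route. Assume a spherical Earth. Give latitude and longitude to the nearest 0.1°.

Convert each endpoint to a unit vector on the sphere (x = cos φ cos λ, y = cos φ sin λ, z = sin φ).
The central angle between the endpoints is δ = arccos(p₁·p₂) ≈ 2.299 rad (131.7°).
Interpolate at f = 5/8 with slerp weights a = sin((1−f)δ)/sin δ ≈ 1.018, b = sin(fδ)/sin δ ≈ 1.328.
p = a·p₁ + b·p₂ ≈ (0.575, -0.575, -0.582); φ = arcsin(p_z) ≈ -35.62°, λ = atan2(p_y, p_x) ≈ -45.02°.

≈ 35.6°S, 45.0°W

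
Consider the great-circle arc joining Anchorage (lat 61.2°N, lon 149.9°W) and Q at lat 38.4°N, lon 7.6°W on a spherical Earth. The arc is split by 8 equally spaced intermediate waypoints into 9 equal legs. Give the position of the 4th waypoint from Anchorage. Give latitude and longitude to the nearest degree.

Write both endpoints as unit vectors p₁, p₂ with components (cos φ cos λ, cos φ sin λ, sin φ).
The central angle between the endpoints is δ = arccos(p₁·p₂) ≈ 1.323 rad (75.8°).
Interpolate at f = 4/9 with slerp weights a = sin((1−f)δ)/sin δ ≈ 0.692, b = sin(fδ)/sin δ ≈ 0.572.
p = a·p₁ + b·p₂ ≈ (0.156, -0.226, 0.961); φ = arcsin(p_z) ≈ 74.04°, λ = atan2(p_y, p_x) ≈ -55.41°.

≈ lat 74°N, lon 55°W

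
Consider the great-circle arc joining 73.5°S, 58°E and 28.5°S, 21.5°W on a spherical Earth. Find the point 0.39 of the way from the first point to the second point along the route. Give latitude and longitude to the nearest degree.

From cos δ = sin φ₁ sin φ₂ + cos φ₁ cos φ₂ cos Δλ, the central angle is δ ≈ 1.044 rad (59.8°).
Interpolate at f = 0.39 with slerp weights a = sin((1−f)δ)/sin δ ≈ 0.688, b = sin(fδ)/sin δ ≈ 0.458.
p = a·p₁ + b·p₂ ≈ (0.478, 0.018, -0.878); φ = arcsin(p_z) ≈ -61.42°, λ = atan2(p_y, p_x) ≈ 2.17°.

≈ 61°S, 2°E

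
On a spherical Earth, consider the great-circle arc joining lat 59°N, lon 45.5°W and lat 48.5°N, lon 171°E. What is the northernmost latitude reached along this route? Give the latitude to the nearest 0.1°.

The great circle lies in the plane with unit normal n̂ = (p₁ × p₂)/|p₁ × p₂|.
Here n̂_z ≈ -0.218; the vertex latitude is φ_max = arccos|n̂_z| ≈ 77.4°.
Check via Clairaut: cos φ_max = |cos φ₁| · sin C = cos(59.0°)·sin(25.1°) ≈ 0.218, again giving ≈ 77.4°.

≈ 77.4°N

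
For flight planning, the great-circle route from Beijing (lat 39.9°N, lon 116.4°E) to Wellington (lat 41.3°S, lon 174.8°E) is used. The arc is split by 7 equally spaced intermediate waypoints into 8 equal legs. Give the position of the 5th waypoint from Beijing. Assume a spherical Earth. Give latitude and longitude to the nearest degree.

≈ lat 11°S, lon 151°E

The haversine formula gives a central angle δ ≈ 1.692 rad (97.0°) between the endpoints.
Interpolate at f = 5/8 with slerp weights a = sin((1−f)δ)/sin δ ≈ 0.597, b = sin(fδ)/sin δ ≈ 0.878.
p = a·p₁ + b·p₂ ≈ (-0.860, 0.470, -0.196); φ = arcsin(p_z) ≈ -11.31°, λ = atan2(p_y, p_x) ≈ 151.34°.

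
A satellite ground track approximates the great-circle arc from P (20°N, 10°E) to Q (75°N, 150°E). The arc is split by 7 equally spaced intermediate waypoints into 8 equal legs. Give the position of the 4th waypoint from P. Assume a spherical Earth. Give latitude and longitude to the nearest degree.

Write both endpoints as unit vectors p₁, p₂ with components (cos φ cos λ, cos φ sin λ, sin φ).
The central angle between the endpoints is δ = arccos(p₁·p₂) ≈ 1.426 rad (81.7°).
Interpolate at f = 4/8 with slerp weights a = sin((1−f)δ)/sin δ ≈ 0.661, b = sin(fδ)/sin δ ≈ 0.661.
p = a·p₁ + b·p₂ ≈ (0.464, 0.193, 0.865); φ = arcsin(p_z) ≈ 59.85°, λ = atan2(p_y, p_x) ≈ 22.65°.

≈ (60°N, 23°E)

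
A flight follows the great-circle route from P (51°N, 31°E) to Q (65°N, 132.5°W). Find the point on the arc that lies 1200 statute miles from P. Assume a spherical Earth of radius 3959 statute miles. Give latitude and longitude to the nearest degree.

Write both endpoints as unit vectors p₁, p₂ with components (cos φ cos λ, cos φ sin λ, sin φ).
The central angle between the endpoints is δ = arccos(p₁·p₂) ≈ 1.105 rad (63.3°). The total great-circle distance is δ·R ≈ 1.105 × 3959 ≈ 4374 mi, so the target fraction is f = 1200/4374 ≈ 0.274.
Interpolate at f ≈ 0.274 with slerp weights a = sin((1−f)δ)/sin δ ≈ 0.804, b = sin(fδ)/sin δ ≈ 0.334.
p = a·p₁ + b·p₂ ≈ (0.338, 0.157, 0.928); φ = arcsin(p_z) ≈ 68.10°, λ = atan2(p_y, p_x) ≈ 24.83°.

≈ (68°N, 25°E)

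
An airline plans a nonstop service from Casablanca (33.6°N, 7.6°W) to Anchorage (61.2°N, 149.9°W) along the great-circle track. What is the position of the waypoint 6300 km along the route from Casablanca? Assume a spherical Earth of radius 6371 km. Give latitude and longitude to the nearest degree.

Write both endpoints as unit vectors p₁, p₂ with components (cos φ cos λ, cos φ sin λ, sin φ).
The central angle between the endpoints is δ = arccos(p₁·p₂) ≈ 1.403 rad (80.4°). The total great-circle distance is δ·R ≈ 1.403 × 6371 ≈ 8936 km, so the target fraction is f = 6300/8936 ≈ 0.705.
Interpolate at f ≈ 0.705 with slerp weights a = sin((1−f)δ)/sin δ ≈ 0.408, b = sin(fδ)/sin δ ≈ 0.847.
p = a·p₁ + b·p₂ ≈ (-0.017, -0.250, 0.968); φ = arcsin(p_z) ≈ 75.51°, λ = atan2(p_y, p_x) ≈ -93.79°.

≈ (76°N, 94°W)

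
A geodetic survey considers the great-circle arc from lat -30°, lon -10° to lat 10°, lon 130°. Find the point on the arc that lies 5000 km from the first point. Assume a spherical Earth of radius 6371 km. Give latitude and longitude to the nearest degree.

≈ lat -34°, lon 43°

From cos δ = sin φ₁ sin φ₂ + cos φ₁ cos φ₂ cos Δλ, the central angle is δ ≈ 2.404 rad (137.7°). The total great-circle distance is δ·R ≈ 2.404 × 6371 ≈ 15317 km, so the target fraction is f = 5000/15317 ≈ 0.326.
Interpolate at f ≈ 0.326 with slerp weights a = sin((1−f)δ)/sin δ ≈ 1.485, b = sin(fδ)/sin δ ≈ 1.051.
p = a·p₁ + b·p₂ ≈ (0.602, 0.569, -0.560); φ = arcsin(p_z) ≈ -34.07°, λ = atan2(p_y, p_x) ≈ 43.43°.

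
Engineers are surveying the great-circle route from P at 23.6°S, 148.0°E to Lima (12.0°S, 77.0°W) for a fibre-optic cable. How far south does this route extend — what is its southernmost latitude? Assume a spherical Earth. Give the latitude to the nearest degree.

≈ 41°S

The great circle lies in the plane with unit normal n̂ = (p₁ × p₂)/|p₁ × p₂|.
Here n̂_z ≈ +0.759; the vertex latitude is φ_max = arccos|n̂_z| ≈ 40.6°.
Check via Clairaut: cos φ_max = |cos φ₁| · sin C = cos(23.6°)·sin(124.1°) ≈ 0.759, again giving ≈ 40.6°.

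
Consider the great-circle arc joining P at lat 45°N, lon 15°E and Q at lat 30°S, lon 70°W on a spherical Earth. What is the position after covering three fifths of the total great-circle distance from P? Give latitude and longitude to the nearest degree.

≈ lat 2°N, lon 40°W

Write both endpoints as unit vectors p₁, p₂ with components (cos φ cos λ, cos φ sin λ, sin φ).
The central angle between the endpoints is δ = arccos(p₁·p₂) ≈ 1.876 rad (107.5°).
Interpolate at f = 3/5 with slerp weights a = sin((1−f)δ)/sin δ ≈ 0.715, b = sin(fδ)/sin δ ≈ 0.946.
p = a·p₁ + b·p₂ ≈ (0.768, -0.639, 0.032); φ = arcsin(p_z) ≈ 1.86°, λ = atan2(p_y, p_x) ≈ -39.75°.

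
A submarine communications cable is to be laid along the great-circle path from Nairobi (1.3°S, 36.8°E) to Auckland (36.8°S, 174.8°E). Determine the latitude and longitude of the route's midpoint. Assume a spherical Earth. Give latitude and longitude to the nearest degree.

Write both endpoints as unit vectors p₁, p₂ with components (cos φ cos λ, cos φ sin λ, sin φ).
The central angle between the endpoints is δ = arccos(p₁·p₂) ≈ 2.191 rad (125.5°).
Interpolate at f = 1/2 with slerp weights a = sin((1−f)δ)/sin δ ≈ 1.093, b = sin(fδ)/sin δ ≈ 1.093.
p = a·p₁ + b·p₂ ≈ (0.003, 0.734, -0.679); φ = arcsin(p_z) ≈ -42.80°, λ = atan2(p_y, p_x) ≈ 89.74°.

≈ 43°S, 90°E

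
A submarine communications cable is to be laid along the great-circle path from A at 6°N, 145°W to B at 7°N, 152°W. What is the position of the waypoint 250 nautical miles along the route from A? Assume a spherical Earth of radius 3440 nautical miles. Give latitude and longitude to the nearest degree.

≈ 7°N, 149°W

Write both endpoints as unit vectors p₁, p₂ with components (cos φ cos λ, cos φ sin λ, sin φ).
The central angle between the endpoints is δ = arccos(p₁·p₂) ≈ 0.123 rad (7.0°). The total great-circle distance is δ·R ≈ 0.123 × 3440 ≈ 422 nmi, so the target fraction is f = 250/422 ≈ 0.593.
Interpolate at f ≈ 0.593 with slerp weights a = sin((1−f)δ)/sin δ ≈ 0.408, b = sin(fδ)/sin δ ≈ 0.594.
p = a·p₁ + b·p₂ ≈ (-0.853, -0.509, 0.115); φ = arcsin(p_z) ≈ 6.60°, λ = atan2(p_y, p_x) ≈ -149.14°.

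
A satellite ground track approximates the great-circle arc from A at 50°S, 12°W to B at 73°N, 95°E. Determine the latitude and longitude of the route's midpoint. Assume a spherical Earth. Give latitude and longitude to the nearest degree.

≈ 17°N, 15°E

Convert each endpoint to a unit vector on the sphere (x = cos φ cos λ, y = cos φ sin λ, z = sin φ).
The central angle between the endpoints is δ = arccos(p₁·p₂) ≈ 2.478 rad (142.0°).
Interpolate at f = 1/2 with slerp weights a = sin((1−f)δ)/sin δ ≈ 1.534, b = sin(fδ)/sin δ ≈ 1.534.
p = a·p₁ + b·p₂ ≈ (0.925, 0.242, 0.292); φ = arcsin(p_z) ≈ 16.97°, λ = atan2(p_y, p_x) ≈ 14.64°.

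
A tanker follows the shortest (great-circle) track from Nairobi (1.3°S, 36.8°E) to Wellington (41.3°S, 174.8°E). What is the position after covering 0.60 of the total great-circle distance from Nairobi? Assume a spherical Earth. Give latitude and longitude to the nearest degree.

From cos δ = sin φ₁ sin φ₂ + cos φ₁ cos φ₂ cos Δλ, the central angle is δ ≈ 2.145 rad (122.9°).
Interpolate at f = 0.60 with slerp weights a = sin((1−f)δ)/sin δ ≈ 0.901, b = sin(fδ)/sin δ ≈ 1.143.
p = a·p₁ + b·p₂ ≈ (-0.134, 0.617, -0.775); φ = arcsin(p_z) ≈ -50.81°, λ = atan2(p_y, p_x) ≈ 102.26°.

≈ 51°S, 102°E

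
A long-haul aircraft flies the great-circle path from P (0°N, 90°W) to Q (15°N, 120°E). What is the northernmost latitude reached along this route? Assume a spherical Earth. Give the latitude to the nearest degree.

≈ 28°N

The great circle lies in the plane with unit normal n̂ = (p₁ × p₂)/|p₁ × p₂|.
Here n̂_z ≈ -0.881; the vertex latitude is φ_max = arccos|n̂_z| ≈ 28.2°.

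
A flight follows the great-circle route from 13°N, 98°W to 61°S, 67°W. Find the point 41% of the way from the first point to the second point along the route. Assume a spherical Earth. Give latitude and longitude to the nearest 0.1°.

Write both endpoints as unit vectors p₁, p₂ with components (cos φ cos λ, cos φ sin λ, sin φ).
The central angle between the endpoints is δ = arccos(p₁·p₂) ≈ 1.361 rad (78.0°).
Interpolate at f = 0.41 with slerp weights a = sin((1−f)δ)/sin δ ≈ 0.736, b = sin(fδ)/sin δ ≈ 0.541.
p = a·p₁ + b·p₂ ≈ (0.003, -0.951, -0.308); φ = arcsin(p_z) ≈ -17.94°, λ = atan2(p_y, p_x) ≈ -89.83°.

≈ 17.9°S, 89.8°W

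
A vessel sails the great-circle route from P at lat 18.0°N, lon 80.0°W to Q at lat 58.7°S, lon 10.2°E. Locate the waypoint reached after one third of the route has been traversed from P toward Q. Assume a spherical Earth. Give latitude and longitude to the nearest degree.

Convert each endpoint to a unit vector on the sphere (x = cos φ cos λ, y = cos φ sin λ, z = sin φ).
The central angle between the endpoints is δ = arccos(p₁·p₂) ≈ 1.840 rad (105.4°).
Interpolate at f = 1/3 with slerp weights a = sin((1−f)δ)/sin δ ≈ 0.976, b = sin(fδ)/sin δ ≈ 0.597.
p = a·p₁ + b·p₂ ≈ (0.467, -0.860, -0.208); φ = arcsin(p_z) ≈ -12.03°, λ = atan2(p_y, p_x) ≈ -61.51°.

≈ lat 12°S, lon 62°W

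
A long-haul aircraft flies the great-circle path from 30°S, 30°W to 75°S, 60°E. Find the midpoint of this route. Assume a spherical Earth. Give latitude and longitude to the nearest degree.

The haversine formula gives a central angle δ ≈ 1.067 rad (61.1°) between the endpoints.
Interpolate at f = 1/2 with slerp weights a = sin((1−f)δ)/sin δ ≈ 0.581, b = sin(fδ)/sin δ ≈ 0.581.
p = a·p₁ + b·p₂ ≈ (0.511, -0.121, -0.851); φ = arcsin(p_z) ≈ -58.34°, λ = atan2(p_y, p_x) ≈ -13.36°.

≈ 58°S, 13°W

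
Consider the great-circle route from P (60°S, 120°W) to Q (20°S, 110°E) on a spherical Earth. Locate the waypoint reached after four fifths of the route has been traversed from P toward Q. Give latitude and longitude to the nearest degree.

The haversine formula gives a central angle δ ≈ 1.577 rad (90.3°) between the endpoints.
Interpolate at f = 4/5 with slerp weights a = sin((1−f)δ)/sin δ ≈ 0.310, b = sin(fδ)/sin δ ≈ 0.952.
p = a·p₁ + b·p₂ ≈ (-0.384, 0.707, -0.594); φ = arcsin(p_z) ≈ -36.47°, λ = atan2(p_y, p_x) ≈ 118.49°.

≈ (36°S, 118°E)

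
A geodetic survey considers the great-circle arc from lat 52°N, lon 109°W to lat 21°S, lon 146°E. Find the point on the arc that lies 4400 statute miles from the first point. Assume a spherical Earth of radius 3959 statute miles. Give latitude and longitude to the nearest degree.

The haversine formula gives a central angle δ ≈ 2.017 rad (115.5°) between the endpoints. The total great-circle distance is δ·R ≈ 2.017 × 3959 ≈ 7984 mi, so the target fraction is f = 4400/7984 ≈ 0.551.
Interpolate at f ≈ 0.551 with slerp weights a = sin((1−f)δ)/sin δ ≈ 0.872, b = sin(fδ)/sin δ ≈ 0.993.
p = a·p₁ + b·p₂ ≈ (-0.944, 0.011, 0.331); φ = arcsin(p_z) ≈ 19.33°, λ = atan2(p_y, p_x) ≈ 179.32°.

≈ lat 19°N, lon 179°E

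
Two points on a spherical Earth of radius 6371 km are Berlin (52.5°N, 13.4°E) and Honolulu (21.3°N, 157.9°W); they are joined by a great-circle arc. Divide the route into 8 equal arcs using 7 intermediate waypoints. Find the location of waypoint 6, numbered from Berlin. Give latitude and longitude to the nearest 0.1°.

≈ 47.6°N, 154.3°W

Convert each endpoint to a unit vector on the sphere (x = cos φ cos λ, y = cos φ sin λ, z = sin φ).
The central angle between the endpoints is δ = arccos(p₁·p₂) ≈ 1.847 rad (105.8°).
Interpolate at f = 6/8 with slerp weights a = sin((1−f)δ)/sin δ ≈ 0.463, b = sin(fδ)/sin δ ≈ 1.021.
p = a·p₁ + b·p₂ ≈ (-0.608, -0.293, 0.738); φ = arcsin(p_z) ≈ 47.59°, λ = atan2(p_y, p_x) ≈ -154.28°.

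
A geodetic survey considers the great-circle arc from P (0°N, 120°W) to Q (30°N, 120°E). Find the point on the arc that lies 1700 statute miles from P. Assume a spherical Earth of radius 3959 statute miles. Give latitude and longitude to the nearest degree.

≈ (13°N, 141°W)

Convert each endpoint to a unit vector on the sphere (x = cos φ cos λ, y = cos φ sin λ, z = sin φ).
The central angle between the endpoints is δ = arccos(p₁·p₂) ≈ 2.019 rad (115.7°). The total great-circle distance is δ·R ≈ 2.019 × 3959 ≈ 7992 mi, so the target fraction is f = 1700/7992 ≈ 0.213.
Interpolate at f ≈ 0.213 with slerp weights a = sin((1−f)δ)/sin δ ≈ 1.109, b = sin(fδ)/sin δ ≈ 0.462.
p = a·p₁ + b·p₂ ≈ (-0.755, -0.614, 0.231); φ = arcsin(p_z) ≈ 13.35°, λ = atan2(p_y, p_x) ≈ -140.86°.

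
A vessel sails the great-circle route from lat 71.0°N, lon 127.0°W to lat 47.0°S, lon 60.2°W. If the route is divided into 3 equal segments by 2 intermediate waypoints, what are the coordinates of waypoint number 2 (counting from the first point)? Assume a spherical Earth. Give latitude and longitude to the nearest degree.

Convert each endpoint to a unit vector on the sphere (x = cos φ cos λ, y = cos φ sin λ, z = sin φ).
The central angle between the endpoints is δ = arccos(p₁·p₂) ≈ 2.219 rad (127.2°).
Interpolate at f = 2/3 with slerp weights a = sin((1−f)δ)/sin δ ≈ 0.846, b = sin(fδ)/sin δ ≈ 1.250.
p = a·p₁ + b·p₂ ≈ (0.258, -0.959, -0.114); φ = arcsin(p_z) ≈ -6.55°, λ = atan2(p_y, p_x) ≈ -74.96°.

≈ lat 7°S, lon 75°W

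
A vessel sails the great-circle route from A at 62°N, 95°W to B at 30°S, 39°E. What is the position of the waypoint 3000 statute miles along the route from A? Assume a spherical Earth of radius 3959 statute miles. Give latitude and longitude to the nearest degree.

≈ 51°N, 12°W

Write both endpoints as unit vectors p₁, p₂ with components (cos φ cos λ, cos φ sin λ, sin φ).
The central angle between the endpoints is δ = arccos(p₁·p₂) ≈ 2.380 rad (136.4°). The total great-circle distance is δ·R ≈ 2.380 × 3959 ≈ 9423 mi, so the target fraction is f = 3000/9423 ≈ 0.318.
Interpolate at f ≈ 0.318 with slerp weights a = sin((1−f)δ)/sin δ ≈ 1.448, b = sin(fδ)/sin δ ≈ 0.996.
p = a·p₁ + b·p₂ ≈ (0.611, -0.134, 0.780); φ = arcsin(p_z) ≈ 51.26°, λ = atan2(p_y, p_x) ≈ -12.37°.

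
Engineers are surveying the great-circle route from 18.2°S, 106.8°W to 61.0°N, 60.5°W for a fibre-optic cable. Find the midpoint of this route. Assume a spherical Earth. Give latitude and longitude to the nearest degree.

Convert each endpoint to a unit vector on the sphere (x = cos φ cos λ, y = cos φ sin λ, z = sin φ).
The central angle between the endpoints is δ = arccos(p₁·p₂) ≈ 1.526 rad (87.4°).
Interpolate at f = 1/2 with slerp weights a = sin((1−f)δ)/sin δ ≈ 0.692, b = sin(fδ)/sin δ ≈ 0.692.
p = a·p₁ + b·p₂ ≈ (-0.025, -0.921, 0.389); φ = arcsin(p_z) ≈ 22.89°, λ = atan2(p_y, p_x) ≈ -91.54°.

≈ 23°N, 92°W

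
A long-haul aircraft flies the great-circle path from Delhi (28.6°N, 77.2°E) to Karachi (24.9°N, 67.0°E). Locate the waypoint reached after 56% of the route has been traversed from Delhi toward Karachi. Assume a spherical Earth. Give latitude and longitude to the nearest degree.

≈ (27°N, 71°E)

Write both endpoints as unit vectors p₁, p₂ with components (cos φ cos λ, cos φ sin λ, sin φ).
The central angle between the endpoints is δ = arccos(p₁·p₂) ≈ 0.172 rad (9.8°).
Interpolate at f = 0.56 with slerp weights a = sin((1−f)δ)/sin δ ≈ 0.442, b = sin(fδ)/sin δ ≈ 0.562.
p = a·p₁ + b·p₂ ≈ (0.285, 0.847, 0.448); φ = arcsin(p_z) ≈ 26.62°, λ = atan2(p_y, p_x) ≈ 71.41°.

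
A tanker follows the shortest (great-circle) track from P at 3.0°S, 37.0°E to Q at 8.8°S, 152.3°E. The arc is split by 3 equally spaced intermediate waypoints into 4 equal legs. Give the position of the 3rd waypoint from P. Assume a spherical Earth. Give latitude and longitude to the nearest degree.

≈ 11°S, 123°E

The haversine formula gives a central angle δ ≈ 1.997 rad (114.4°) between the endpoints.
Interpolate at f = 3/4 with slerp weights a = sin((1−f)δ)/sin δ ≈ 0.526, b = sin(fδ)/sin δ ≈ 1.096.
p = a·p₁ + b·p₂ ≈ (-0.539, 0.819, -0.195); φ = arcsin(p_z) ≈ -11.25°, λ = atan2(p_y, p_x) ≈ 123.34°.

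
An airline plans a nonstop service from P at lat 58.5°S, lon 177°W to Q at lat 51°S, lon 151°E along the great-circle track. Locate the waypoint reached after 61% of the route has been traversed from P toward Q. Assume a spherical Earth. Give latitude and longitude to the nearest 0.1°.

Convert each endpoint to a unit vector on the sphere (x = cos φ cos λ, y = cos φ sin λ, z = sin φ).
The central angle between the endpoints is δ = arccos(p₁·p₂) ≈ 0.344 rad (19.7°).
Interpolate at f = 0.61 with slerp weights a = sin((1−f)δ)/sin δ ≈ 0.397, b = sin(fδ)/sin δ ≈ 0.618.
p = a·p₁ + b·p₂ ≈ (-0.547, 0.178, -0.818); φ = arcsin(p_z) ≈ -54.90°, λ = atan2(p_y, p_x) ≈ 162.01°.

≈ lat 54.9°S, lon 162.0°E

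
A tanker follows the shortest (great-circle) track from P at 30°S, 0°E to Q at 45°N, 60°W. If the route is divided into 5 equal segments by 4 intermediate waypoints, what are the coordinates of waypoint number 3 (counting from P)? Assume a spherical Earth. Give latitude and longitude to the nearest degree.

≈ 16°N, 32°W

Convert each endpoint to a unit vector on the sphere (x = cos φ cos λ, y = cos φ sin λ, z = sin φ).
The central angle between the endpoints is δ = arccos(p₁·p₂) ≈ 1.618 rad (92.7°).
Interpolate at f = 3/5 with slerp weights a = sin((1−f)δ)/sin δ ≈ 0.604, b = sin(fδ)/sin δ ≈ 0.826.
p = a·p₁ + b·p₂ ≈ (0.815, -0.506, 0.282); φ = arcsin(p_z) ≈ 16.41°, λ = atan2(p_y, p_x) ≈ -31.84°.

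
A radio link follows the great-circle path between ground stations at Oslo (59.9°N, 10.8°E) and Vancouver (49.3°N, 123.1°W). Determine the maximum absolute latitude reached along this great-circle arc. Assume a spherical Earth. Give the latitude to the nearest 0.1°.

The great circle lies in the plane with unit normal n̂ = (p₁ × p₂)/|p₁ × p₂|.
Here n̂_z ≈ -0.261; the vertex latitude is φ_max = arccos|n̂_z| ≈ 74.9°.

≈ 74.9°N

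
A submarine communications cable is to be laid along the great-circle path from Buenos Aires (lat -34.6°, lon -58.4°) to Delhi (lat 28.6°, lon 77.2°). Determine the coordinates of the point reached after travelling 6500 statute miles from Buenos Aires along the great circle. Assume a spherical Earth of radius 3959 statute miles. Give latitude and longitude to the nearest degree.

≈ lat 5°, lon 33°

Convert each endpoint to a unit vector on the sphere (x = cos φ cos λ, y = cos φ sin λ, z = sin φ).
The central angle between the endpoints is δ = arccos(p₁·p₂) ≈ 2.479 rad (142.0°). The total great-circle distance is δ·R ≈ 2.479 × 3959 ≈ 9813 mi, so the target fraction is f = 6500/9813 ≈ 0.662.
Interpolate at f ≈ 0.662 with slerp weights a = sin((1−f)δ)/sin δ ≈ 1.206, b = sin(fδ)/sin δ ≈ 1.621.
p = a·p₁ + b·p₂ ≈ (0.836, 0.542, 0.091); φ = arcsin(p_z) ≈ 5.21°, λ = atan2(p_y, p_x) ≈ 32.96°.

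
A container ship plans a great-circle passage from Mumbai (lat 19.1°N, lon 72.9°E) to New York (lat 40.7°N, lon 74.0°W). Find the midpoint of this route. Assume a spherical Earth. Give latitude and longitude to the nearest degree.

Write both endpoints as unit vectors p₁, p₂ with components (cos φ cos λ, cos φ sin λ, sin φ).
The central angle between the endpoints is δ = arccos(p₁·p₂) ≈ 1.968 rad (112.8°).
Interpolate at f = 1/2 with slerp weights a = sin((1−f)δ)/sin δ ≈ 0.903, b = sin(fδ)/sin δ ≈ 0.903.
p = a·p₁ + b·p₂ ≈ (0.440, 0.157, 0.884); φ = arcsin(p_z) ≈ 62.16°, λ = atan2(p_y, p_x) ≈ 19.71°.

≈ lat 62°N, lon 20°E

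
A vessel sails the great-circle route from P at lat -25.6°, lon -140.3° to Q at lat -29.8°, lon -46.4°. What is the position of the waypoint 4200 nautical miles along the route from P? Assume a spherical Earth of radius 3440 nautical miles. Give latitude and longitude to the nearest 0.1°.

The haversine formula gives a central angle δ ≈ 1.409 rad (80.7°) between the endpoints. The total great-circle distance is δ·R ≈ 1.409 × 3440 ≈ 4846 nmi, so the target fraction is f = 4200/4846 ≈ 0.867.
Interpolate at f ≈ 0.867 with slerp weights a = sin((1−f)δ)/sin δ ≈ 0.189, b = sin(fδ)/sin δ ≈ 0.952.
p = a·p₁ + b·p₂ ≈ (0.438, -0.707, -0.555); φ = arcsin(p_z) ≈ -33.69°, λ = atan2(p_y, p_x) ≈ -58.20°.

≈ lat -33.7°, lon -58.2°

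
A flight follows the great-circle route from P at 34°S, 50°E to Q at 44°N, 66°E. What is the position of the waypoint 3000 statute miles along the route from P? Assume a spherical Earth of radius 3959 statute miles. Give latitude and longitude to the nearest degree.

Write both endpoints as unit vectors p₁, p₂ with components (cos φ cos λ, cos φ sin λ, sin φ).
The central angle between the endpoints is δ = arccos(p₁·p₂) ≈ 1.385 rad (79.3°). The total great-circle distance is δ·R ≈ 1.385 × 3959 ≈ 5483 mi, so the target fraction is f = 3000/5483 ≈ 0.547.
Interpolate at f ≈ 0.547 with slerp weights a = sin((1−f)δ)/sin δ ≈ 0.597, b = sin(fδ)/sin δ ≈ 0.699.
p = a·p₁ + b·p₂ ≈ (0.523, 0.839, 0.152); φ = arcsin(p_z) ≈ 8.74°, λ = atan2(p_y, p_x) ≈ 58.06°.

≈ 9°N, 58°E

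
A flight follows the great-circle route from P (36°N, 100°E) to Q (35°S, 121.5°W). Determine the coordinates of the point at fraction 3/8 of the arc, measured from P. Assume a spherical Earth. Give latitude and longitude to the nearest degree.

Write both endpoints as unit vectors p₁, p₂ with components (cos φ cos λ, cos φ sin λ, sin φ).
The central angle between the endpoints is δ = arccos(p₁·p₂) ≈ 2.556 rad (146.5°).
Interpolate at f = 3/8 with slerp weights a = sin((1−f)δ)/sin δ ≈ 1.809, b = sin(fδ)/sin δ ≈ 1.481.
p = a·p₁ + b·p₂ ≈ (-0.888, 0.407, 0.214); φ = arcsin(p_z) ≈ 12.35°, λ = atan2(p_y, p_x) ≈ 155.38°.

≈ (12°N, 155°E)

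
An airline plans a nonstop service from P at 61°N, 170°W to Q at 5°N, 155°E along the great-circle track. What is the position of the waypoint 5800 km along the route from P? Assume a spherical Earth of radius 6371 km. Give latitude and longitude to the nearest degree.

From cos δ = sin φ₁ sin φ₂ + cos φ₁ cos φ₂ cos Δλ, the central angle is δ ≈ 1.079 rad (61.8°). The total great-circle distance is δ·R ≈ 1.079 × 6371 ≈ 6877 km, so the target fraction is f = 5800/6877 ≈ 0.843.
Interpolate at f ≈ 0.843 with slerp weights a = sin((1−f)δ)/sin δ ≈ 0.191, b = sin(fδ)/sin δ ≈ 0.896.
p = a·p₁ + b·p₂ ≈ (-0.900, 0.361, 0.245); φ = arcsin(p_z) ≈ 14.18°, λ = atan2(p_y, p_x) ≈ 158.14°.

≈ 14°N, 158°E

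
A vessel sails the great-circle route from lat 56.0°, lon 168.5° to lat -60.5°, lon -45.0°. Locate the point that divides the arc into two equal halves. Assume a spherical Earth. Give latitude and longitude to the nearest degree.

Convert each endpoint to a unit vector on the sphere (x = cos φ cos λ, y = cos φ sin λ, z = sin φ).
The central angle between the endpoints is δ = arccos(p₁·p₂) ≈ 2.828 rad (162.0°).
Interpolate at f = 1/2 with slerp weights a = sin((1−f)δ)/sin δ ≈ 3.200, b = sin(fδ)/sin δ ≈ 3.200.
p = a·p₁ + b·p₂ ≈ (-0.639, -0.758, -0.132); φ = arcsin(p_z) ≈ -7.60°, λ = atan2(p_y, p_x) ≈ -130.16°.

≈ lat -8°, lon -130°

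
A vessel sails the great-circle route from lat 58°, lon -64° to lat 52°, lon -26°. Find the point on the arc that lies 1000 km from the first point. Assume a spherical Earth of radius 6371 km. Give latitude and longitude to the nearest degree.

Convert each endpoint to a unit vector on the sphere (x = cos φ cos λ, y = cos φ sin λ, z = sin φ).
The central angle between the endpoints is δ = arccos(p₁·p₂) ≈ 0.389 rad (22.3°). The total great-circle distance is δ·R ≈ 0.389 × 6371 ≈ 2477 km, so the target fraction is f = 1000/2477 ≈ 0.404.
Interpolate at f ≈ 0.404 with slerp weights a = sin((1−f)δ)/sin δ ≈ 0.606, b = sin(fδ)/sin δ ≈ 0.412.
p = a·p₁ + b·p₂ ≈ (0.369, -0.400, 0.839); φ = arcsin(p_z) ≈ 57.03°, λ = atan2(p_y, p_x) ≈ -47.31°.

≈ lat 57°, lon -47°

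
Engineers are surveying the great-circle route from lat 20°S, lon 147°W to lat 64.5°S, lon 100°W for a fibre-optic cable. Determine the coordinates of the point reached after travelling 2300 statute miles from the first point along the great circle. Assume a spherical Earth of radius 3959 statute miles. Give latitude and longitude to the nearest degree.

≈ lat 50°S, lon 128°W

The haversine formula gives a central angle δ ≈ 0.946 rad (54.2°) between the endpoints. The total great-circle distance is δ·R ≈ 0.946 × 3959 ≈ 3747 mi, so the target fraction is f = 2300/3747 ≈ 0.614.
Interpolate at f ≈ 0.614 with slerp weights a = sin((1−f)δ)/sin δ ≈ 0.440, b = sin(fδ)/sin δ ≈ 0.676.
p = a·p₁ + b·p₂ ≈ (-0.398, -0.512, -0.761); φ = arcsin(p_z) ≈ -49.57°, λ = atan2(p_y, p_x) ≈ -127.83°.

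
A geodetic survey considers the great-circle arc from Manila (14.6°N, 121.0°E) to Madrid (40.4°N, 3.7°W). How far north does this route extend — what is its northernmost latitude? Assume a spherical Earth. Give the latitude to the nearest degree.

The great circle lies in the plane with unit normal n̂ = (p₁ × p₂)/|p₁ × p₂|.
Here n̂_z ≈ -0.627; the vertex latitude is φ_max = arccos|n̂_z| ≈ 51.2°.
Check via Clairaut: cos φ_max = |cos φ₁| · sin C = cos(14.6°)·sin(40.4°) ≈ 0.627, again giving ≈ 51.2°.

≈ 51°N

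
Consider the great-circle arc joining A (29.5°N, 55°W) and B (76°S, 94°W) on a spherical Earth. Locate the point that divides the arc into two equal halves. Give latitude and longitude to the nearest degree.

Write both endpoints as unit vectors p₁, p₂ with components (cos φ cos λ, cos φ sin λ, sin φ).
The central angle between the endpoints is δ = arccos(p₁·p₂) ≈ 1.890 rad (108.3°).
Interpolate at f = 1/2 with slerp weights a = sin((1−f)δ)/sin δ ≈ 0.854, b = sin(fδ)/sin δ ≈ 0.854.
p = a·p₁ + b·p₂ ≈ (0.412, -0.815, -0.408); φ = arcsin(p_z) ≈ -24.08°, λ = atan2(p_y, p_x) ≈ -63.19°.

≈ (24°S, 63°W)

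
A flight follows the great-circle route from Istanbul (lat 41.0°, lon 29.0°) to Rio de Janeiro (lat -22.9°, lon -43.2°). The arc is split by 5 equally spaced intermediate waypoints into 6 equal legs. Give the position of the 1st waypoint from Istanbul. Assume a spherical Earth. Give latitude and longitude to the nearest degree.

The haversine formula gives a central angle δ ≈ 1.614 rad (92.5°) between the endpoints.
Interpolate at f = 1/6 with slerp weights a = sin((1−f)δ)/sin δ ≈ 0.975, b = sin(fδ)/sin δ ≈ 0.266.
p = a·p₁ + b·p₂ ≈ (0.822, 0.189, 0.536); φ = arcsin(p_z) ≈ 32.44°, λ = atan2(p_y, p_x) ≈ 12.96°.

≈ lat 32°, lon 13°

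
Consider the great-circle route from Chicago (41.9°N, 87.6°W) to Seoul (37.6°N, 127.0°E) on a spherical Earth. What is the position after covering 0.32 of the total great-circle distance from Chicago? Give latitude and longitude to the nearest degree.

Write both endpoints as unit vectors p₁, p₂ with components (cos φ cos λ, cos φ sin λ, sin φ).
The central angle between the endpoints is δ = arccos(p₁·p₂) ≈ 1.649 rad (94.5°).
Interpolate at f = 0.32 with slerp weights a = sin((1−f)δ)/sin δ ≈ 0.903, b = sin(fδ)/sin δ ≈ 0.505.
p = a·p₁ + b·p₂ ≈ (-0.213, -0.352, 0.911); φ = arcsin(p_z) ≈ 65.70°, λ = atan2(p_y, p_x) ≈ -121.12°.

≈ (66°N, 121°W)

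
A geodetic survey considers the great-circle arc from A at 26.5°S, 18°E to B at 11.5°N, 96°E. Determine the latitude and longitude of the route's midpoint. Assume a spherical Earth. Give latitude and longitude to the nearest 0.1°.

≈ 9.6°S, 59.1°E

Write both endpoints as unit vectors p₁, p₂ with components (cos φ cos λ, cos φ sin λ, sin φ).
The central angle between the endpoints is δ = arccos(p₁·p₂) ≈ 1.477 rad (84.6°).
Interpolate at f = 1/2 with slerp weights a = sin((1−f)δ)/sin δ ≈ 0.676, b = sin(fδ)/sin δ ≈ 0.676.
p = a·p₁ + b·p₂ ≈ (0.506, 0.846, -0.167); φ = arcsin(p_z) ≈ -9.61°, λ = atan2(p_y, p_x) ≈ 59.10°.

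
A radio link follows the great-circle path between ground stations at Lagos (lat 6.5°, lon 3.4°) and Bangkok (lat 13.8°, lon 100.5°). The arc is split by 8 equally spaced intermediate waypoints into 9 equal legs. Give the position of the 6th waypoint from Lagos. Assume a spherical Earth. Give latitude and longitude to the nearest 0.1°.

From cos δ = sin φ₁ sin φ₂ + cos φ₁ cos φ₂ cos Δλ, the central angle is δ ≈ 1.663 rad (95.3°).
Interpolate at f = 6/9 with slerp weights a = sin((1−f)δ)/sin δ ≈ 0.529, b = sin(fδ)/sin δ ≈ 0.899.
p = a·p₁ + b·p₂ ≈ (0.365, 0.890, 0.274); φ = arcsin(p_z) ≈ 15.92°, λ = atan2(p_y, p_x) ≈ 67.68°.

≈ lat 15.9°, lon 67.7°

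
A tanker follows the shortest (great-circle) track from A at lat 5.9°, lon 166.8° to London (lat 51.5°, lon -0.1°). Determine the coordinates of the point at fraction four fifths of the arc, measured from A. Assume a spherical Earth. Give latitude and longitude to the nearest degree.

Convert each endpoint to a unit vector on the sphere (x = cos φ cos λ, y = cos φ sin λ, z = sin φ).
The central angle between the endpoints is δ = arccos(p₁·p₂) ≈ 2.121 rad (121.5°).
Interpolate at f = 4/5 with slerp weights a = sin((1−f)δ)/sin δ ≈ 0.483, b = sin(fδ)/sin δ ≈ 1.164.
p = a·p₁ + b·p₂ ≈ (0.257, 0.108, 0.960); φ = arcsin(p_z) ≈ 73.81°, λ = atan2(p_y, p_x) ≈ 22.87°.

≈ lat 74°, lon 23°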